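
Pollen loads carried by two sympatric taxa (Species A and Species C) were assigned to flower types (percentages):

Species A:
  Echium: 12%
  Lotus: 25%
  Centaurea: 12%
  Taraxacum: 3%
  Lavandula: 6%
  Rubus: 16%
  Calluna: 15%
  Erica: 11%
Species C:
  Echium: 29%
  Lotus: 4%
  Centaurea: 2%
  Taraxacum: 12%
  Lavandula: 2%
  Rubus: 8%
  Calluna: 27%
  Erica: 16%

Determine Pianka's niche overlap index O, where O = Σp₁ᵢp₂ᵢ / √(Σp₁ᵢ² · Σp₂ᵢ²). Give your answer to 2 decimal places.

Convert percentages to proportions (divide by 100).
Σ p₁ᵢp₂ᵢ = 0.0348 + 0.0100 + 0.0024 + 0.0036 + 0.0012 + 0.0128 + 0.0405 + 0.0176 = 0.1229
Σp_1ᵢ² = 0.12² + 0.25² + 0.12² + 0.03² + 0.06² + 0.16² + 0.15² + 0.11² = 0.0144 + 0.0625 + 0.0144 + 0.0009 + 0.0036 + 0.0256 + 0.0225 + 0.0121 = 0.1560
Σp_2ᵢ² = 0.29² + 0.04² + 0.02² + 0.12² + 0.02² + 0.08² + 0.27² + 0.16² = 0.0841 + 0.0016 + 0.0004 + 0.0144 + 0.0004 + 0.0064 + 0.0729 + 0.0256 = 0.2058
O = 0.1229 / √(0.1560 × 0.2058) = 0.1229 / 0.17918 = 0.6859

0.69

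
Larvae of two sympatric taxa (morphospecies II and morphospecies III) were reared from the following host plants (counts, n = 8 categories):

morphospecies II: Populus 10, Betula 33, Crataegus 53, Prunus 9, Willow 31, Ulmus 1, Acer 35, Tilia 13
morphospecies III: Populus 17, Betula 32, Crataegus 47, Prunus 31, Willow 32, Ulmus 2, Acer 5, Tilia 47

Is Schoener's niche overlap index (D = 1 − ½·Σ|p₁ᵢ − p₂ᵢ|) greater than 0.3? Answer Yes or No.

Yes

Proportions for morphospecies II (n=185): 10/185=0.0541, 33/185=0.1784, 53/185=0.2865, 9/185=0.0486, 31/185=0.1676, 1/185=0.0054, 35/185=0.1892, 13/185=0.0703
Proportions for morphospecies III (n=213): 17/213=0.0798, 32/213=0.1502, 47/213=0.2207, 31/213=0.1455, 32/213=0.1502, 2/213=0.0094, 5/213=0.0235, 47/213=0.2207
Σ|p₁ᵢ − p₂ᵢ| = 0.0257 + 0.0282 + 0.0658 + 0.0969 + 0.0174 + 0.0040 + 0.1657 + 0.1504 = 0.5541
D = 1 − ½ × 0.5541 = 1 − 0.27705 = 0.72295
D = 0.72295 > 0.3 → Yes.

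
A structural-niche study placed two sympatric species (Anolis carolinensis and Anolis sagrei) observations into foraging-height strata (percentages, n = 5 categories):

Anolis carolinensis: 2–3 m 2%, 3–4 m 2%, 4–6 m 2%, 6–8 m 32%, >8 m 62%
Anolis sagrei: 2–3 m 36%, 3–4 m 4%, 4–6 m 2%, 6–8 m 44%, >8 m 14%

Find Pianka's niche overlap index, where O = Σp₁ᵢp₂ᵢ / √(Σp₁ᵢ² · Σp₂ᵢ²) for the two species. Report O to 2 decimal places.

0.58

Convert percentages to proportions (divide by 100).
Σ p₁ᵢp₂ᵢ = 0.0072 + 0.0008 + 0.0004 + 0.1408 + 0.0868 = 0.2360
Σp_1ᵢ² = 0.02² + 0.02² + 0.02² + 0.32² + 0.62² = 0.0004 + 0.0004 + 0.0004 + 0.1024 + 0.3844 = 0.4880
Σp_2ᵢ² = 0.36² + 0.04² + 0.02² + 0.44² + 0.14² = 0.1296 + 0.0016 + 0.0004 + 0.1936 + 0.0196 = 0.3448
O = 0.2360 / √(0.4880 × 0.3448) = 0.2360 / 0.41020 = 0.5753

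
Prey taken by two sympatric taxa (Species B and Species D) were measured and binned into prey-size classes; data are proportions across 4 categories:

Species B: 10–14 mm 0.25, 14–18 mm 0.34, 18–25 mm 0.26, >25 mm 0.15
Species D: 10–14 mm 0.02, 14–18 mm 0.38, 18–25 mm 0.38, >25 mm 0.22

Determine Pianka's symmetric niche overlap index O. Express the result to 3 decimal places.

0.884

Σ p₁ᵢp₂ᵢ = 0.0050 + 0.1292 + 0.0988 + 0.0330 = 0.2660
Σp_1ᵢ² = 0.25² + 0.34² + 0.26² + 0.15² = 0.0625 + 0.1156 + 0.0676 + 0.0225 = 0.2682
Σp_2ᵢ² = 0.02² + 0.38² + 0.38² + 0.22² = 0.0004 + 0.1444 + 0.1444 + 0.0484 = 0.3376
O = 0.2660 / √(0.2682 × 0.3376) = 0.2660 / 0.300906 = 0.88400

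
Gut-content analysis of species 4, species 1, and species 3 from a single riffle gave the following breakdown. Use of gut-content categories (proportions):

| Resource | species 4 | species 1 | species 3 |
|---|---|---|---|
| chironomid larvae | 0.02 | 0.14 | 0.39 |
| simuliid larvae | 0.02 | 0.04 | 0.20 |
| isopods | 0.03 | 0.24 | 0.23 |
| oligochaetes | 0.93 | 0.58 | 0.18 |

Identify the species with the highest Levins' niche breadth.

Σp_4ᵢ² = 0.02² + 0.02² + 0.03² + 0.93² = 0.0004 + 0.0004 + 0.0009 + 0.8649 = 0.8666
B_4 = 1 / 0.8666 = 1.1539
Σp_1ᵢ² = 0.14² + 0.04² + 0.24² + 0.58² = 0.0196 + 0.0016 + 0.0576 + 0.3364 = 0.4152
B_1 = 1 / 0.4152 = 2.4085
Σp_3ᵢ² = 0.39² + 0.20² + 0.23² + 0.18² = 0.1521 + 0.0400 + 0.0529 + 0.0324 = 0.2774
B_3 = 1 / 0.2774 = 3.6049
Highest B → broadest niche (most generalist): species 3 (B = 3.60).

species 3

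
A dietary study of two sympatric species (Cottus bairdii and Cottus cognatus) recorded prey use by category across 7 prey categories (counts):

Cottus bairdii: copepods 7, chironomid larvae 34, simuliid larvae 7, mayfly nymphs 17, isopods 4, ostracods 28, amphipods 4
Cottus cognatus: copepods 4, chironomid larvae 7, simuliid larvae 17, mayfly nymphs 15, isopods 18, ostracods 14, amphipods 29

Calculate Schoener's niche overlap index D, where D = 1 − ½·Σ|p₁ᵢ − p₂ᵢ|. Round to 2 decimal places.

Proportions for Cottus bairdii (n=101): 7/101=0.0693, 34/101=0.3366, 7/101=0.0693, 17/101=0.1683, 4/101=0.0396, 28/101=0.2772, 4/101=0.0396
Proportions for Cottus cognatus (n=104): 4/104=0.0385, 7/104=0.0673, 17/104=0.1635, 15/104=0.1442, 18/104=0.1731, 14/104=0.1346, 29/104=0.2788
Σ|p₁ᵢ − p₂ᵢ| = 0.0308 + 0.2693 + 0.0942 + 0.0241 + 0.1335 + 0.1426 + 0.2392 = 0.9337
D = 1 − ½ × 0.9337 = 1 − 0.46685 = 0.53315

0.53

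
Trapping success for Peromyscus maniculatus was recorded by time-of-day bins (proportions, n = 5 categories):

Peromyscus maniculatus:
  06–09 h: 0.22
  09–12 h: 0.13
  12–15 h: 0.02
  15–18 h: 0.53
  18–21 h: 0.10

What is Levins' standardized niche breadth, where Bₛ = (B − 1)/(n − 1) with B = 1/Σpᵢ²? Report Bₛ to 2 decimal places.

Σpᵢ² = 0.22² + 0.13² + 0.02² + 0.53² + 0.10² = 0.0484 + 0.0169 + 0.0004 + 0.2809 + 0.0100 = 0.3566
B = 1 / 0.3566 = 2.8043
Bₛ = (B − 1)/(n − 1) = (2.8043 − 1)/(5 − 1) = 1.8043/4 = 0.4511

0.45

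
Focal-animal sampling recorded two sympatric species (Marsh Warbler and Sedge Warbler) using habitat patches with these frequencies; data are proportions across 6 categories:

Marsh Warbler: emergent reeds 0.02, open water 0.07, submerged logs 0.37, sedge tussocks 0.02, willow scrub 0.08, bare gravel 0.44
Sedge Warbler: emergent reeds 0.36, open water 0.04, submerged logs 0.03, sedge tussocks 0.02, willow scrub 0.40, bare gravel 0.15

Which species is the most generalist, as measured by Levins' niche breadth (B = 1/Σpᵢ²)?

Sedge Warbler

Σp_Marsᵢ² = 0.02² + 0.07² + 0.37² + 0.02² + 0.08² + 0.44² = 0.0004 + 0.0049 + 0.1369 + 0.0004 + 0.0064 + 0.1936 = 0.3426
B_Mars = 1 / 0.3426 = 2.9189
Σp_Sedgᵢ² = 0.36² + 0.04² + 0.03² + 0.02² + 0.40² + 0.15² = 0.1296 + 0.0016 + 0.0009 + 0.0004 + 0.1600 + 0.0225 = 0.3150
B_Sedg = 1 / 0.3150 = 3.1746
Highest B → broadest niche (most generalist): Sedge Warbler (B = 3.17).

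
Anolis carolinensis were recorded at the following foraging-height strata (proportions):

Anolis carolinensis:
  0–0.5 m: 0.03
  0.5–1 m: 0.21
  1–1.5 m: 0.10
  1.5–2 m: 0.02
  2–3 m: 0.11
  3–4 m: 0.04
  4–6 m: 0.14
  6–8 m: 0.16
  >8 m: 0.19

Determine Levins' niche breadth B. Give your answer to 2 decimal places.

6.65

Σpᵢ² = 0.03² + 0.21² + 0.10² + 0.02² + 0.11² + 0.04² + 0.14² + 0.16² + 0.19² = 0.0009 + 0.0441 + 0.0100 + 0.0004 + 0.0121 + 0.0016 + 0.0196 + 0.0256 + 0.0361 = 0.1504
B = 1 / 0.1504 = 6.6489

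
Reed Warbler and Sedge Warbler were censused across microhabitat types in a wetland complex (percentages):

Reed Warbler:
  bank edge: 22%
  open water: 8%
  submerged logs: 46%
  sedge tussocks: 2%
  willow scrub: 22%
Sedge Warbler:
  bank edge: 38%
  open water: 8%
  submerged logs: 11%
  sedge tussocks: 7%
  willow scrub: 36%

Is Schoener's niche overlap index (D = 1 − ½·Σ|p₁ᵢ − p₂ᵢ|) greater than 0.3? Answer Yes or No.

Yes

Convert percentages to proportions (divide by 100).
Σ|p₁ᵢ − p₂ᵢ| = 0.16 + 0.00 + 0.35 + 0.05 + 0.14 = 0.70
D = 1 − ½ × 0.70 = 1 − 0.350 = 0.6500
D = 0.6500 > 0.3 → Yes.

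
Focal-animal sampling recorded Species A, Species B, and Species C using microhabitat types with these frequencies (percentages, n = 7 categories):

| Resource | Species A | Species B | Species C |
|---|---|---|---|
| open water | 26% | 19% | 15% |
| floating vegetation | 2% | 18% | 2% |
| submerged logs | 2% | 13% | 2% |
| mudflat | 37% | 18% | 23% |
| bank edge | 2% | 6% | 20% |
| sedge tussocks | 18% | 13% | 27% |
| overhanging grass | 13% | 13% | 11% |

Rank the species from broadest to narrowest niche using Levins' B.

Convert percentages to proportions (divide by 100).
Σp_Aᵢ² = 0.26² + 0.02² + 0.02² + 0.37² + 0.02² + 0.18² + 0.13² = 0.0676 + 0.0004 + 0.0004 + 0.1369 + 0.0004 + 0.0324 + 0.0169 = 0.2550
B_A = 1 / 0.2550 = 3.9216
Σp_Bᵢ² = 0.19² + 0.18² + 0.13² + 0.18² + 0.06² + 0.13² + 0.13² = 0.0361 + 0.0324 + 0.0169 + 0.0324 + 0.0036 + 0.0169 + 0.0169 = 0.1552
B_B = 1 / 0.1552 = 6.4433
Σp_Cᵢ² = 0.15² + 0.02² + 0.02² + 0.23² + 0.20² + 0.27² + 0.11² = 0.0225 + 0.0004 + 0.0004 + 0.0529 + 0.0400 + 0.0729 + 0.0121 = 0.2012
B_C = 1 / 0.2012 = 4.9702
Ranking by B (broadest → narrowest): Species B (6.44) > Species C (4.97) > Species A (3.92)

Species B > Species C > Species A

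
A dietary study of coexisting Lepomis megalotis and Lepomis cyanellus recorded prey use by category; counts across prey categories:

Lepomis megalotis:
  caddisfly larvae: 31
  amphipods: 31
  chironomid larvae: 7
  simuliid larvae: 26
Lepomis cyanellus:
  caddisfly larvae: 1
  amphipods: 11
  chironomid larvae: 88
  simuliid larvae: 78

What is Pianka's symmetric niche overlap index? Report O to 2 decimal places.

Proportions for Lepomis megalotis (n=95): 31/95=0.3263, 31/95=0.3263, 7/95=0.0737, 26/95=0.2737
Proportions for Lepomis cyanellus (n=178): 1/178=0.0056, 11/178=0.0618, 88/178=0.4944, 78/178=0.4382
Σ p₁ᵢp₂ᵢ = 0.001827 + 0.020165 + 0.036437 + 0.119935 = 0.178364
Σp_1ᵢ² = 0.3263² + 0.3263² + 0.0737² + 0.2737² = 0.106472 + 0.106472 + 0.005432 + 0.074912 = 0.293288
Σp_2ᵢ² = 0.0056² + 0.0618² + 0.4944² + 0.4382² = 0.000031 + 0.003819 + 0.244431 + 0.192019 = 0.440300
O = 0.178364 / √(0.293288 × 0.440300) = 0.178364 / 0.3593532 = 0.4963

0.50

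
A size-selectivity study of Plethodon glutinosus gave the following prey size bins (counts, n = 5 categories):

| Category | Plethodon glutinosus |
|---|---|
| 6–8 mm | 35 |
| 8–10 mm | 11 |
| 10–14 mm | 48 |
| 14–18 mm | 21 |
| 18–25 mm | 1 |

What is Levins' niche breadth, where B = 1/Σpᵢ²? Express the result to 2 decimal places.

3.29

Proportions for Plethodon glutinosus (n=116): 35/116=0.3017, 11/116=0.0948, 48/116=0.4138, 21/116=0.1810, 1/116=0.0086
Σpᵢ² = 0.3017² + 0.0948² + 0.4138² + 0.1810² + 0.0086² = 0.091023 + 0.008987 + 0.171230 + 0.032761 + 0.000074 = 0.304075
B = 1 / 0.304075 = 3.2887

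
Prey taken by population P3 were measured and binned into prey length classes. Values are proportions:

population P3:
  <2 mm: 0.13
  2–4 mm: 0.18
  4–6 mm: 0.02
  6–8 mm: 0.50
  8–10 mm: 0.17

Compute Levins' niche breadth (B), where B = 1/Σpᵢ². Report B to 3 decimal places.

3.043

Σpᵢ² = 0.13² + 0.18² + 0.02² + 0.50² + 0.17² = 0.0169 + 0.0324 + 0.0004 + 0.2500 + 0.0289 = 0.3286
B = 1 / 0.3286 = 3.04321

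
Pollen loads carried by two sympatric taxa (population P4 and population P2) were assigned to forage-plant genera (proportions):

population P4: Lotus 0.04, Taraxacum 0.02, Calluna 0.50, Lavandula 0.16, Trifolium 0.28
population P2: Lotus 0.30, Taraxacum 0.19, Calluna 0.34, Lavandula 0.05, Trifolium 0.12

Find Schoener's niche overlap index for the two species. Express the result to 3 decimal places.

Σ|p₁ᵢ − p₂ᵢ| = 0.26 + 0.17 + 0.16 + 0.11 + 0.16 = 0.86
D = 1 − ½ × 0.86 = 1 − 0.430 = 0.57000

0.570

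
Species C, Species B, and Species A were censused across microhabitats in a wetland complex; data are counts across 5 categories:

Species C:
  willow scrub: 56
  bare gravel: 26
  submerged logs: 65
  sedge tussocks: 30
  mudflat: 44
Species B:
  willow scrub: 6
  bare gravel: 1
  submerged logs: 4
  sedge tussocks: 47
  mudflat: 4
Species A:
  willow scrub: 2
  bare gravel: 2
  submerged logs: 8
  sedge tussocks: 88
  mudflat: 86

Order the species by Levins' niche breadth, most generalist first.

Proportions for Species C (n=221): 56/221=0.2534, 26/221=0.1176, 65/221=0.2941, 30/221=0.1357, 44/221=0.1991
Proportions for Species B (n=62): 6/62=0.0968, 1/62=0.0161, 4/62=0.0645, 47/62=0.7581, 4/62=0.0645
Proportions for Species A (n=186): 2/186=0.0108, 2/186=0.0108, 8/186=0.0430, 88/186=0.4731, 86/186=0.4624
Σp_Cᵢ² = 0.2534² + 0.1176² + 0.2941² + 0.1357² + 0.1991² = 0.064212 + 0.013830 + 0.086495 + 0.018414 + 0.039641 = 0.222592
B_C = 1 / 0.222592 = 4.4925
Σp_Bᵢ² = 0.0968² + 0.0161² + 0.0645² + 0.7581² + 0.0645² = 0.009370 + 0.000259 + 0.004160 + 0.574716 + 0.004160 = 0.592665
B_B = 1 / 0.592665 = 1.6873
Σp_Aᵢ² = 0.0108² + 0.0108² + 0.0430² + 0.4731² + 0.4624² = 0.000117 + 0.000117 + 0.001849 + 0.223824 + 0.213814 = 0.439721
B_A = 1 / 0.439721 = 2.2742
Ranking by B (broadest → narrowest): Species C (4.49) > Species A (2.27) > Species B (1.69)

Species C > Species A > Species B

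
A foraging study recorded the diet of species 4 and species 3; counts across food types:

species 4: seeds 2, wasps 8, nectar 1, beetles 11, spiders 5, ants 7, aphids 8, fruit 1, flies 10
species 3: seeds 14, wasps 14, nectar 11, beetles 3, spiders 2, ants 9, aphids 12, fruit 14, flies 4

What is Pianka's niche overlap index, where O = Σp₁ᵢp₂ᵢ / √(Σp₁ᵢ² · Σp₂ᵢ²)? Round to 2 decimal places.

0.63

Proportions for species 4 (n=53): 2/53=0.0377, 8/53=0.1509, 1/53=0.0189, 11/53=0.2075, 5/53=0.0943, 7/53=0.1321, 8/53=0.1509, 1/53=0.0189, 10/53=0.1887
Proportions for species 3 (n=83): 14/83=0.1687, 14/83=0.1687, 11/83=0.1325, 3/83=0.0361, 2/83=0.0241, 9/83=0.1084, 12/83=0.1446, 14/83=0.1687, 4/83=0.0482
Σ p₁ᵢp₂ᵢ = 0.006360 + 0.025457 + 0.002504 + 0.007491 + 0.002273 + 0.014320 + 0.021820 + 0.003188 + 0.009095 = 0.092508
Σp_1ᵢ² = 0.0377² + 0.1509² + 0.0189² + 0.2075² + 0.0943² + 0.1321² + 0.1509² + 0.0189² + 0.1887² = 0.001421 + 0.022771 + 0.000357 + 0.043056 + 0.008892 + 0.017450 + 0.022771 + 0.000357 + 0.035608 = 0.152683
Σp_2ᵢ² = 0.1687² + 0.1687² + 0.1325² + 0.0361² + 0.0241² + 0.1084² + 0.1446² + 0.1687² + 0.0482² = 0.028460 + 0.028460 + 0.017556 + 0.001303 + 0.000581 + 0.011751 + 0.020909 + 0.028460 + 0.002323 = 0.139803
O = 0.092508 / √(0.152683 × 0.139803) = 0.092508 / 0.1461011 = 0.6332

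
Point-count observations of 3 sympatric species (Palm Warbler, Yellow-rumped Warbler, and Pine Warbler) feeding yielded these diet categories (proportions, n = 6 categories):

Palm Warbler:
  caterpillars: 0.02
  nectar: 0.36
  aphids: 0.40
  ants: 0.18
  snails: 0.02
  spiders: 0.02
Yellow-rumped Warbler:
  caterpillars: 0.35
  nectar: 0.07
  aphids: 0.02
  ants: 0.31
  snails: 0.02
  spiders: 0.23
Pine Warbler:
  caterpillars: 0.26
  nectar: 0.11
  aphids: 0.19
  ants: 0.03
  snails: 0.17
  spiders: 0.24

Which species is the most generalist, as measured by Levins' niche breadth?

Σp_Palmᵢ² = 0.02² + 0.36² + 0.40² + 0.18² + 0.02² + 0.02² = 0.0004 + 0.1296 + 0.1600 + 0.0324 + 0.0004 + 0.0004 = 0.3232
B_Palm = 1 / 0.3232 = 3.0941
Σp_Yellᵢ² = 0.35² + 0.07² + 0.02² + 0.31² + 0.02² + 0.23² = 0.1225 + 0.0049 + 0.0004 + 0.0961 + 0.0004 + 0.0529 = 0.2772
B_Yell = 1 / 0.2772 = 3.6075
Σp_Pineᵢ² = 0.26² + 0.11² + 0.19² + 0.03² + 0.17² + 0.24² = 0.0676 + 0.0121 + 0.0361 + 0.0009 + 0.0289 + 0.0576 = 0.2032
B_Pine = 1 / 0.2032 = 4.9213
Highest B → broadest niche (most generalist): Pine Warbler (B = 4.92).

Pine Warbler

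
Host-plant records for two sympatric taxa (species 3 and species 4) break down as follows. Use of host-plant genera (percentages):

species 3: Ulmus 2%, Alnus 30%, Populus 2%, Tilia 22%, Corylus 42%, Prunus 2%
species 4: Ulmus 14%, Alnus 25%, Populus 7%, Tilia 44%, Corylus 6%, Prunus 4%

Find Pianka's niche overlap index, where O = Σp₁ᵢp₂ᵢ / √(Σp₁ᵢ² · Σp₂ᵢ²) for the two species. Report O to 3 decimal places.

0.672

Convert percentages to proportions (divide by 100).
Σ p₁ᵢp₂ᵢ = 0.0028 + 0.0750 + 0.0014 + 0.0968 + 0.0252 + 0.0008 = 0.2020
Σp_1ᵢ² = 0.02² + 0.30² + 0.02² + 0.22² + 0.42² + 0.02² = 0.0004 + 0.0900 + 0.0004 + 0.0484 + 0.1764 + 0.0004 = 0.3160
Σp_2ᵢ² = 0.14² + 0.25² + 0.07² + 0.44² + 0.06² + 0.04² = 0.0196 + 0.0625 + 0.0049 + 0.1936 + 0.0036 + 0.0016 = 0.2858
O = 0.2020 / √(0.3160 × 0.2858) = 0.2020 / 0.300521 = 0.67217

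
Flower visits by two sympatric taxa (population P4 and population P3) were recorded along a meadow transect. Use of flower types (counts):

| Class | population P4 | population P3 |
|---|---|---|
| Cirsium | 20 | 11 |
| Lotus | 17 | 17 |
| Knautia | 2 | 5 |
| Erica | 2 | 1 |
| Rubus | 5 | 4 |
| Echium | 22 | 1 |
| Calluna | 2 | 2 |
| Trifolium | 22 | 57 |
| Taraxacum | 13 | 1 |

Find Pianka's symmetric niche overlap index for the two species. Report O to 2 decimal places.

Proportions for population P4 (n=105): 20/105=0.1905, 17/105=0.1619, 2/105=0.0190, 2/105=0.0190, 5/105=0.0476, 22/105=0.2095, 2/105=0.0190, 22/105=0.2095, 13/105=0.1238
Proportions for population P3 (n=99): 11/99=0.1111, 17/99=0.1717, 5/99=0.0505, 1/99=0.0101, 4/99=0.0404, 1/99=0.0101, 2/99=0.0202, 57/99=0.5758, 1/99=0.0101
Σ p₁ᵢp₂ᵢ = 0.021165 + 0.027798 + 0.000960 + 0.000192 + 0.001923 + 0.002116 + 0.000384 + 0.120630 + 0.001250 = 0.176418
Σp_1ᵢ² = 0.1905² + 0.1619² + 0.0190² + 0.0190² + 0.0476² + 0.2095² + 0.0190² + 0.2095² + 0.1238² = 0.036290 + 0.026212 + 0.000361 + 0.000361 + 0.002266 + 0.043890 + 0.000361 + 0.043890 + 0.015326 = 0.168957
Σp_2ᵢ² = 0.1111² + 0.1717² + 0.0505² + 0.0101² + 0.0404² + 0.0101² + 0.0202² + 0.5758² + 0.0101² = 0.012343 + 0.029481 + 0.002550 + 0.000102 + 0.001632 + 0.000102 + 0.000408 + 0.331546 + 0.000102 = 0.378266
O = 0.176418 / √(0.168957 × 0.378266) = 0.176418 / 0.2528056 = 0.6978

0.70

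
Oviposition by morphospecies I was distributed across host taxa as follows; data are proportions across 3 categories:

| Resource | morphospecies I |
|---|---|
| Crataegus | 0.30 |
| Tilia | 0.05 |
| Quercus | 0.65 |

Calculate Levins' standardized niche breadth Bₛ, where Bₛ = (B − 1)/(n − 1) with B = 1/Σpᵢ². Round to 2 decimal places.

0.47

Σpᵢ² = 0.30² + 0.05² + 0.65² = 0.0900 + 0.0025 + 0.4225 = 0.5150
B = 1 / 0.5150 = 1.9417
Bₛ = (B − 1)/(n − 1) = (1.9417 − 1)/(3 − 1) = 0.9417/2 = 0.4709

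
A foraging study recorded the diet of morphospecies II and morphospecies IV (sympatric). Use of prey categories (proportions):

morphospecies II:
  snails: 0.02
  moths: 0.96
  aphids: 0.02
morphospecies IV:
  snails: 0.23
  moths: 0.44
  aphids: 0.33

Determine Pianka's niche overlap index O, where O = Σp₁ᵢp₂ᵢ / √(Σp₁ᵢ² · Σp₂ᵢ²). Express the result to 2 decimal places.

0.76

Σ p₁ᵢp₂ᵢ = 0.0046 + 0.4224 + 0.0066 = 0.4336
Σp_1ᵢ² = 0.02² + 0.96² + 0.02² = 0.0004 + 0.9216 + 0.0004 = 0.9224
Σp_2ᵢ² = 0.23² + 0.44² + 0.33² = 0.0529 + 0.1936 + 0.1089 = 0.3554
O = 0.4336 / √(0.9224 × 0.3554) = 0.4336 / 0.57256 = 0.7573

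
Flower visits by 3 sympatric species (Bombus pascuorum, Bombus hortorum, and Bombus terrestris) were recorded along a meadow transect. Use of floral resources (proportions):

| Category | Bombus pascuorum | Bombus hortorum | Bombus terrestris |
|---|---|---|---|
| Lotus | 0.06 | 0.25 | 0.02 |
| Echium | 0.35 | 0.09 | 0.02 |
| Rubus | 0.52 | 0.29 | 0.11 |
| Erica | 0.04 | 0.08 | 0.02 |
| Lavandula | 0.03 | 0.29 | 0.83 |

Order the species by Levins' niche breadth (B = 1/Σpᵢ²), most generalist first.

Bombus hortorum > Bombus pascuorum > Bombus terrestris

Σp_pascᵢ² = 0.06² + 0.35² + 0.52² + 0.04² + 0.03² = 0.0036 + 0.1225 + 0.2704 + 0.0016 + 0.0009 = 0.3990
B_pasc = 1 / 0.3990 = 2.5063
Σp_hortᵢ² = 0.25² + 0.09² + 0.29² + 0.08² + 0.29² = 0.0625 + 0.0081 + 0.0841 + 0.0064 + 0.0841 = 0.2452
B_hort = 1 / 0.2452 = 4.0783
Σp_terrᵢ² = 0.02² + 0.02² + 0.11² + 0.02² + 0.83² = 0.0004 + 0.0004 + 0.0121 + 0.0004 + 0.6889 = 0.7022
B_terr = 1 / 0.7022 = 1.4241
Ranking by B (broadest → narrowest): Bombus hortorum (4.08) > Bombus pascuorum (2.51) > Bombus terrestris (1.42)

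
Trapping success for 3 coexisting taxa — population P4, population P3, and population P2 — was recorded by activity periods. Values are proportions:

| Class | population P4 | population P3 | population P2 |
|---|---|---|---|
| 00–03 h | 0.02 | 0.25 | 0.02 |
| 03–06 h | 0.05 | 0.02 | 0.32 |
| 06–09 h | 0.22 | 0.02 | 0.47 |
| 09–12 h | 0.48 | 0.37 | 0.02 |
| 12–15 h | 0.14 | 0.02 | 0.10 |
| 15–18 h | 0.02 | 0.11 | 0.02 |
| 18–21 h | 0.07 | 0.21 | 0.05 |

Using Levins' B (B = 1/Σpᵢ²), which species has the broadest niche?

population P3

Σp_P4ᵢ² = 0.02² + 0.05² + 0.22² + 0.48² + 0.14² + 0.02² + 0.07² = 0.0004 + 0.0025 + 0.0484 + 0.2304 + 0.0196 + 0.0004 + 0.0049 = 0.3066
B_P4 = 1 / 0.3066 = 3.2616
Σp_P3ᵢ² = 0.25² + 0.02² + 0.02² + 0.37² + 0.02² + 0.11² + 0.21² = 0.0625 + 0.0004 + 0.0004 + 0.1369 + 0.0004 + 0.0121 + 0.0441 = 0.2568
B_P3 = 1 / 0.2568 = 3.8941
Σp_P2ᵢ² = 0.02² + 0.32² + 0.47² + 0.02² + 0.10² + 0.02² + 0.05² = 0.0004 + 0.1024 + 0.2209 + 0.0004 + 0.0100 + 0.0004 + 0.0025 = 0.3370
B_P2 = 1 / 0.3370 = 2.9674
Highest B → broadest niche (most generalist): population P3 (B = 3.89).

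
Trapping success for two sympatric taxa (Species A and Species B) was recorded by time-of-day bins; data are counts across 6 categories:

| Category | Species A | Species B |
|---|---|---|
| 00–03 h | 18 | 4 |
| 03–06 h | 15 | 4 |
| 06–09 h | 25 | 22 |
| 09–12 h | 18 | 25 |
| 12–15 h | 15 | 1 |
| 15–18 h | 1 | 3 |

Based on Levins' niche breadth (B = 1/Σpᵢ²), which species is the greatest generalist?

Proportions for Species A (n=92): 18/92=0.1957, 15/92=0.1630, 25/92=0.2717, 18/92=0.1957, 15/92=0.1630, 1/92=0.0109
Proportions for Species B (n=59): 4/59=0.0678, 4/59=0.0678, 22/59=0.3729, 25/59=0.4237, 1/59=0.0169, 3/59=0.0508
Σp_Aᵢ² = 0.1957² + 0.1630² + 0.2717² + 0.1957² + 0.1630² + 0.0109² = 0.038298 + 0.026569 + 0.073821 + 0.038298 + 0.026569 + 0.000119 = 0.203674
B_A = 1 / 0.203674 = 4.9098
Σp_Bᵢ² = 0.0678² + 0.0678² + 0.3729² + 0.4237² + 0.0169² + 0.0508² = 0.004597 + 0.004597 + 0.139054 + 0.179522 + 0.000286 + 0.002581 = 0.330637
B_B = 1 / 0.330637 = 3.0245
Highest B → broadest niche (most generalist): Species A (B = 4.91).

Species A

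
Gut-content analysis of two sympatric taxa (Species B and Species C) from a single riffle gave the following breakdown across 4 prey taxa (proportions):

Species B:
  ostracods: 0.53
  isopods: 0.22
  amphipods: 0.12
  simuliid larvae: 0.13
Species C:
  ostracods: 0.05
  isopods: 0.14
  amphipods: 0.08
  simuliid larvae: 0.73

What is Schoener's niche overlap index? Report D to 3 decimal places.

0.400

Σ|p₁ᵢ − p₂ᵢ| = 0.48 + 0.08 + 0.04 + 0.60 = 1.20
D = 1 − ½ × 1.20 = 1 − 0.600 = 0.40000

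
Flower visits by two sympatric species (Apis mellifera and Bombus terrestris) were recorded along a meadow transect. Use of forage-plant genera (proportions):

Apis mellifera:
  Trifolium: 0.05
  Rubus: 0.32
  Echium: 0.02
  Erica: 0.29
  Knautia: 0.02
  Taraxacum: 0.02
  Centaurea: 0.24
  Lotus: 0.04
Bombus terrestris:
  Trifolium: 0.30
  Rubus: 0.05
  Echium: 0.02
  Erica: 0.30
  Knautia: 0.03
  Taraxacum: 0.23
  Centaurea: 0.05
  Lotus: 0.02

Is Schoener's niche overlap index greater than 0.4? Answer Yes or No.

Yes

Σ|p₁ᵢ − p₂ᵢ| = 0.25 + 0.27 + 0.00 + 0.01 + 0.01 + 0.21 + 0.19 + 0.02 = 0.96
D = 1 − ½ × 0.96 = 1 − 0.480 = 0.5200
D = 0.5200 > 0.4 → Yes.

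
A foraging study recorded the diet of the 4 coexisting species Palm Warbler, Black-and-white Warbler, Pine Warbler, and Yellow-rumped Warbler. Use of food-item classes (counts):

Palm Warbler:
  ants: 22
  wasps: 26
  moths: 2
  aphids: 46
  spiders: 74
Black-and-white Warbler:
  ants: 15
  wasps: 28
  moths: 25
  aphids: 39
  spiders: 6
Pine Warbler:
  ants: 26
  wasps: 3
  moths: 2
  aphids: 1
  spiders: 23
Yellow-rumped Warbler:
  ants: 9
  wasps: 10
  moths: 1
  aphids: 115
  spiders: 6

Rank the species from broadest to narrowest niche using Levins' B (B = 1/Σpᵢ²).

Black-and-white Warbler > Palm Warbler > Pine Warbler > Yellow-rumped Warbler

Proportions for Palm Warbler (n=170): 22/170=0.1294, 26/170=0.1529, 2/170=0.0118, 46/170=0.2706, 74/170=0.4353
Proportions for Black-and-white Warbler (n=113): 15/113=0.1327, 28/113=0.2478, 25/113=0.2212, 39/113=0.3451, 6/113=0.0531
Proportions for Pine Warbler (n=55): 26/55=0.4727, 3/55=0.0545, 2/55=0.0364, 1/55=0.0182, 23/55=0.4182
Proportions for Yellow-rumped Warbler (n=141): 9/141=0.0638, 10/141=0.0709, 1/141=0.0071, 115/141=0.8156, 6/141=0.0426
Σp_Palmᵢ² = 0.1294² + 0.1529² + 0.0118² + 0.2706² + 0.4353² = 0.016744 + 0.023378 + 0.000139 + 0.073224 + 0.189486 = 0.302971
B_Palm = 1 / 0.302971 = 3.3006
Σp_Blacᵢ² = 0.1327² + 0.2478² + 0.2212² + 0.3451² + 0.0531² = 0.017609 + 0.061405 + 0.048929 + 0.119094 + 0.002820 = 0.249857
B_Blac = 1 / 0.249857 = 4.0023
Σp_Pineᵢ² = 0.4727² + 0.0545² + 0.0364² + 0.0182² + 0.4182² = 0.223445 + 0.002970 + 0.001325 + 0.000331 + 0.174891 = 0.402962
B_Pine = 1 / 0.402962 = 2.4816
Σp_Yellᵢ² = 0.0638² + 0.0709² + 0.0071² + 0.8156² + 0.0426² = 0.004070 + 0.005027 + 0.000050 + 0.665203 + 0.001815 = 0.676165
B_Yell = 1 / 0.676165 = 1.4789
Ranking by B (broadest → narrowest): Black-and-white Warbler (4.00) > Palm Warbler (3.30) > Pine Warbler (2.48) > Yellow-rumped Warbler (1.48)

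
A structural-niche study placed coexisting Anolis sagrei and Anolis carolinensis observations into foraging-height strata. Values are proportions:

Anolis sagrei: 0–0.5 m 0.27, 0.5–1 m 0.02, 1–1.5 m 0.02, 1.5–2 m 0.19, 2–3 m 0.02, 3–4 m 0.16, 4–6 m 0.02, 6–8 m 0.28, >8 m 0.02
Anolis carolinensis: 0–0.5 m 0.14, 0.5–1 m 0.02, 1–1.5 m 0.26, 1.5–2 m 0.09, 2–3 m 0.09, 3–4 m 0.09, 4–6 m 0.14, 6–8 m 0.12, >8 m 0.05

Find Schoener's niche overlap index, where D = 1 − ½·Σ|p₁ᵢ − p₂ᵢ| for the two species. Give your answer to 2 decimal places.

Σ|p₁ᵢ − p₂ᵢ| = 0.13 + 0.00 + 0.24 + 0.10 + 0.07 + 0.07 + 0.12 + 0.16 + 0.03 = 0.92
D = 1 − ½ × 0.92 = 1 − 0.460 = 0.5400

0.54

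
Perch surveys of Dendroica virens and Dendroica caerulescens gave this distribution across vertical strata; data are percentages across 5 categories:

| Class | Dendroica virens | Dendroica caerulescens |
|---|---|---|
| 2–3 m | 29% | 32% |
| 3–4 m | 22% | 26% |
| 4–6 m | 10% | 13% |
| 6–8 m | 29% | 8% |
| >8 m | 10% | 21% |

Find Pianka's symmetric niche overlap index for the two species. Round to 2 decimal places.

Convert percentages to proportions (divide by 100).
Σ p₁ᵢp₂ᵢ = 0.0928 + 0.0572 + 0.0130 + 0.0232 + 0.0210 = 0.2072
Σp_1ᵢ² = 0.29² + 0.22² + 0.10² + 0.29² + 0.10² = 0.0841 + 0.0484 + 0.0100 + 0.0841 + 0.0100 = 0.2366
Σp_2ᵢ² = 0.32² + 0.26² + 0.13² + 0.08² + 0.21² = 0.1024 + 0.0676 + 0.0169 + 0.0064 + 0.0441 = 0.2374
O = 0.2072 / √(0.2366 × 0.2374) = 0.2072 / 0.23700 = 0.8743

0.87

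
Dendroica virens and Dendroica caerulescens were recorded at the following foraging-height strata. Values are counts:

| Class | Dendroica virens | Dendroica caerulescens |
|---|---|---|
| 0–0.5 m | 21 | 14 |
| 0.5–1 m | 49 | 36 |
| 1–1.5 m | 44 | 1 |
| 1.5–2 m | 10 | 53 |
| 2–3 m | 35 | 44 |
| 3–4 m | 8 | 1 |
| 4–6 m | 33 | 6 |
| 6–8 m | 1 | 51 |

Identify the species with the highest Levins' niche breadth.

Proportions for Dendroica virens (n=201): 21/201=0.1045, 49/201=0.2438, 44/201=0.2189, 10/201=0.0498, 35/201=0.1741, 8/201=0.0398, 33/201=0.1642, 1/201=0.0050
Proportions for Dendroica caerulescens (n=206): 14/206=0.0680, 36/206=0.1748, 1/206=0.0049, 53/206=0.2573, 44/206=0.2136, 1/206=0.0049, 6/206=0.0291, 51/206=0.2476
Σp_vireᵢ² = 0.1045² + 0.2438² + 0.2189² + 0.0498² + 0.1741² + 0.0398² + 0.1642² + 0.0050² = 0.010920 + 0.059438 + 0.047917 + 0.002480 + 0.030311 + 0.001584 + 0.026962 + 0.000025 = 0.179637
B_vire = 1 / 0.179637 = 5.5668
Σp_caerᵢ² = 0.0680² + 0.1748² + 0.0049² + 0.2573² + 0.2136² + 0.0049² + 0.0291² + 0.2476² = 0.004624 + 0.030555 + 0.000024 + 0.066203 + 0.045625 + 0.000024 + 0.000847 + 0.061306 = 0.209208
B_caer = 1 / 0.209208 = 4.7799
Highest B → broadest niche (most generalist): Dendroica virens (B = 5.57).

Dendroica virens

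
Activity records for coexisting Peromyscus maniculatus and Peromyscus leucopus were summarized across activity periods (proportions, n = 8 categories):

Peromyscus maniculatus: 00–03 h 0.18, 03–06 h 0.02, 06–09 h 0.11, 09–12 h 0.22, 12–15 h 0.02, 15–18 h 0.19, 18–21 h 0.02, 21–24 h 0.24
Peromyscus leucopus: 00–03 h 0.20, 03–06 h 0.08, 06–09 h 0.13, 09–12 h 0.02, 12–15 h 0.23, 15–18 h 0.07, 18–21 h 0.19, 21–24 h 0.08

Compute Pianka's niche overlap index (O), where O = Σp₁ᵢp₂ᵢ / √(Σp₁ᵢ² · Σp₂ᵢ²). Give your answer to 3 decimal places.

0.554

Σ p₁ᵢp₂ᵢ = 0.0360 + 0.0016 + 0.0143 + 0.0044 + 0.0046 + 0.0133 + 0.0038 + 0.0192 = 0.0972
Σp_1ᵢ² = 0.18² + 0.02² + 0.11² + 0.22² + 0.02² + 0.19² + 0.02² + 0.24² = 0.0324 + 0.0004 + 0.0121 + 0.0484 + 0.0004 + 0.0361 + 0.0004 + 0.0576 = 0.1878
Σp_2ᵢ² = 0.20² + 0.08² + 0.13² + 0.02² + 0.23² + 0.07² + 0.19² + 0.08² = 0.0400 + 0.0064 + 0.0169 + 0.0004 + 0.0529 + 0.0049 + 0.0361 + 0.0064 = 0.1640
O = 0.0972 / √(0.1878 × 0.1640) = 0.0972 / 0.175497 = 0.55386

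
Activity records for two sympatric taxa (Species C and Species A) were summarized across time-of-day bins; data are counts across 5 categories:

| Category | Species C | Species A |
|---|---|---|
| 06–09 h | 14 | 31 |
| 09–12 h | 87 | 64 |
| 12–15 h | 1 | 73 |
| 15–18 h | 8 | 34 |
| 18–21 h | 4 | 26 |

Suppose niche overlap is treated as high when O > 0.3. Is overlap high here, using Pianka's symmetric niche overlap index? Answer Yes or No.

Yes

Proportions for Species C (n=114): 14/114=0.1228, 87/114=0.7632, 1/114=0.0088, 8/114=0.0702, 4/114=0.0351
Proportions for Species A (n=228): 31/228=0.1360, 64/228=0.2807, 73/228=0.3202, 34/228=0.1491, 26/228=0.1140
Σ p₁ᵢp₂ᵢ = 0.016701 + 0.214230 + 0.002818 + 0.010467 + 0.004001 = 0.248217
Σp_1ᵢ² = 0.1228² + 0.7632² + 0.0088² + 0.0702² + 0.0351² = 0.015080 + 0.582474 + 0.000077 + 0.004928 + 0.001232 = 0.603791
Σp_2ᵢ² = 0.1360² + 0.2807² + 0.3202² + 0.1491² + 0.1140² = 0.018496 + 0.078792 + 0.102528 + 0.022231 + 0.012996 = 0.235043
O = 0.248217 / √(0.603791 × 0.235043) = 0.248217 / 0.3767185 = 0.6589
O = 0.6589 > 0.3 → Yes.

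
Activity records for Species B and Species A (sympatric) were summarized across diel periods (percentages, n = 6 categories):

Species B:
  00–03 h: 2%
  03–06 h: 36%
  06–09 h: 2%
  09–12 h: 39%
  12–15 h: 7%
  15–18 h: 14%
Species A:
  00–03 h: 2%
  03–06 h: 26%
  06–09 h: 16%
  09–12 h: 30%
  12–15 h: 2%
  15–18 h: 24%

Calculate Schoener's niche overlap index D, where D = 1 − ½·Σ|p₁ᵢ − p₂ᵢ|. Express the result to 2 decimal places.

0.76

Convert percentages to proportions (divide by 100).
Σ|p₁ᵢ − p₂ᵢ| = 0.00 + 0.10 + 0.14 + 0.09 + 0.05 + 0.10 = 0.48
D = 1 − ½ × 0.48 = 1 − 0.240 = 0.7600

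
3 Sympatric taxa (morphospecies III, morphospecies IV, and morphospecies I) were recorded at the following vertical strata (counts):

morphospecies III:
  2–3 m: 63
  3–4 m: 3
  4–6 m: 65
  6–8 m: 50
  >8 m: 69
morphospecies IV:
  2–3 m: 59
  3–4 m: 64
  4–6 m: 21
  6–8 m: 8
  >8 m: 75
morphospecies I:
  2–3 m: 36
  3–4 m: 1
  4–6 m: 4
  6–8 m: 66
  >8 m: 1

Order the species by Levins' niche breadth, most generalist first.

Proportions for morphospecies III (n=250): 63/250=0.2520, 3/250=0.0120, 65/250=0.2600, 50/250=0.2000, 69/250=0.2760
Proportions for morphospecies IV (n=227): 59/227=0.2599, 64/227=0.2819, 21/227=0.0925, 8/227=0.0352, 75/227=0.3304
Proportions for morphospecies I (n=108): 36/108=0.3333, 1/108=0.0093, 4/108=0.0370, 66/108=0.6111, 1/108=0.0093
Σp_IIIᵢ² = 0.2520² + 0.0120² + 0.2600² + 0.2000² + 0.2760² = 0.063504 + 0.000144 + 0.067600 + 0.040000 + 0.076176 = 0.247424
B_III = 1 / 0.247424 = 4.0416
Σp_IVᵢ² = 0.2599² + 0.2819² + 0.0925² + 0.0352² + 0.3304² = 0.067548 + 0.079468 + 0.008556 + 0.001239 + 0.109164 = 0.265975
B_IV = 1 / 0.265975 = 3.7598
Σp_Iᵢ² = 0.3333² + 0.0093² + 0.0370² + 0.6111² + 0.0093² = 0.111089 + 0.000086 + 0.001369 + 0.373443 + 0.000086 = 0.486073
B_I = 1 / 0.486073 = 2.0573
Ranking by B (broadest → narrowest): morphospecies III (4.04) > morphospecies IV (3.76) > morphospecies I (2.06)

morphospecies III > morphospecies IV > morphospecies I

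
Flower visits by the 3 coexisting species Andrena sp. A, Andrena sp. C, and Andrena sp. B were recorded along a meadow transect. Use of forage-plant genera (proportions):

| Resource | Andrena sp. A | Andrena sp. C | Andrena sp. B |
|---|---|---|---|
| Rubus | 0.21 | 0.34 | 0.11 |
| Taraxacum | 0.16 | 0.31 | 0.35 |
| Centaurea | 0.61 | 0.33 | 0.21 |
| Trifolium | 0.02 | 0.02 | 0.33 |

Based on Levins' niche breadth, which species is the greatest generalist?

Andrena sp. B

Σp_Aᵢ² = 0.21² + 0.16² + 0.61² + 0.02² = 0.0441 + 0.0256 + 0.3721 + 0.0004 = 0.4422
B_A = 1 / 0.4422 = 2.2614
Σp_Cᵢ² = 0.34² + 0.31² + 0.33² + 0.02² = 0.1156 + 0.0961 + 0.1089 + 0.0004 = 0.3210
B_C = 1 / 0.3210 = 3.1153
Σp_Bᵢ² = 0.11² + 0.35² + 0.21² + 0.33² = 0.0121 + 0.1225 + 0.0441 + 0.1089 = 0.2876
B_B = 1 / 0.2876 = 3.4771
Highest B → broadest niche (most generalist): Andrena sp. B (B = 3.48).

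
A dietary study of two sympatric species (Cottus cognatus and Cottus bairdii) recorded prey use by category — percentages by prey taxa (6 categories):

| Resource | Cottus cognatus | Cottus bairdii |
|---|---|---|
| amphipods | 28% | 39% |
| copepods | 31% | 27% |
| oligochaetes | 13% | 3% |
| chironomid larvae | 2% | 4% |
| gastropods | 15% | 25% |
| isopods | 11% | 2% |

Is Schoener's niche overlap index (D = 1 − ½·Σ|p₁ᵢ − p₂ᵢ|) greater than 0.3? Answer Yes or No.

Convert percentages to proportions (divide by 100).
Σ|p₁ᵢ − p₂ᵢ| = 0.11 + 0.04 + 0.10 + 0.02 + 0.10 + 0.09 = 0.46
D = 1 − ½ × 0.46 = 1 − 0.230 = 0.7700
D = 0.7700 > 0.3 → Yes.

Yes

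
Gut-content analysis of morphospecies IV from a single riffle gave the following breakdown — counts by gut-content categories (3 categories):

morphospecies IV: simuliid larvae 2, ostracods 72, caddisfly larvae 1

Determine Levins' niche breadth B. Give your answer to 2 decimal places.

1.08

Proportions for morphospecies IV (n=75): 2/75=0.0267, 72/75=0.9600, 1/75=0.0133
Σpᵢ² = 0.0267² + 0.9600² + 0.0133² = 0.000713 + 0.921600 + 0.000177 = 0.922490
B = 1 / 0.922490 = 1.0840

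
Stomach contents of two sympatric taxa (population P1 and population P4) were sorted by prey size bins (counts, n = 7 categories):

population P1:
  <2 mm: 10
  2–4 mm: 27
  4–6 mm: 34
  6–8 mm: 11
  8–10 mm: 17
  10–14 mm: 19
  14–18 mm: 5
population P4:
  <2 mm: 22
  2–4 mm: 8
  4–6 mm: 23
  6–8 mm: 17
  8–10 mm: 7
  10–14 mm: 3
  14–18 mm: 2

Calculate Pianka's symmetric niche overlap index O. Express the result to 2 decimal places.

Proportions for population P1 (n=123): 10/123=0.0813, 27/123=0.2195, 34/123=0.2764, 11/123=0.0894, 17/123=0.1382, 19/123=0.1545, 5/123=0.0407
Proportions for population P4 (n=82): 22/82=0.2683, 8/82=0.0976, 23/82=0.2805, 17/82=0.2073, 7/82=0.0854, 3/82=0.0366, 2/82=0.0244
Σ p₁ᵢp₂ᵢ = 0.021813 + 0.021423 + 0.077530 + 0.018533 + 0.011802 + 0.005655 + 0.000993 = 0.157749
Σp_1ᵢ² = 0.0813² + 0.2195² + 0.2764² + 0.0894² + 0.1382² + 0.1545² + 0.0407² = 0.006610 + 0.048180 + 0.076397 + 0.007992 + 0.019099 + 0.023870 + 0.001656 = 0.183804
Σp_2ᵢ² = 0.2683² + 0.0976² + 0.2805² + 0.2073² + 0.0854² + 0.0366² + 0.0244² = 0.071985 + 0.009526 + 0.078680 + 0.042973 + 0.007293 + 0.001340 + 0.000595 = 0.212392
O = 0.157749 / √(0.183804 × 0.212392) = 0.157749 / 0.1975816 = 0.7984

0.80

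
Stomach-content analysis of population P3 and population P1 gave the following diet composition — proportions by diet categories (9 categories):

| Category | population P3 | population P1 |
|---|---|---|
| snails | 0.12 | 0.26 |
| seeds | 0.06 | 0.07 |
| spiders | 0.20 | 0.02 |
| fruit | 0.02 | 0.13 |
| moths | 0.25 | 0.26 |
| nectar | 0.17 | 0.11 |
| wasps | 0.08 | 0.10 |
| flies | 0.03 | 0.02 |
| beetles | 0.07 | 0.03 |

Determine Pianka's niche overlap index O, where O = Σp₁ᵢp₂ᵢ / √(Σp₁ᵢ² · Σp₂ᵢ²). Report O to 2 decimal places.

Σ p₁ᵢp₂ᵢ = 0.0312 + 0.0042 + 0.0040 + 0.0026 + 0.0650 + 0.0187 + 0.0080 + 0.0006 + 0.0021 = 0.1364
Σp_1ᵢ² = 0.12² + 0.06² + 0.20² + 0.02² + 0.25² + 0.17² + 0.08² + 0.03² + 0.07² = 0.0144 + 0.0036 + 0.0400 + 0.0004 + 0.0625 + 0.0289 + 0.0064 + 0.0009 + 0.0049 = 0.1620
Σp_2ᵢ² = 0.26² + 0.07² + 0.02² + 0.13² + 0.26² + 0.11² + 0.10² + 0.02² + 0.03² = 0.0676 + 0.0049 + 0.0004 + 0.0169 + 0.0676 + 0.0121 + 0.0100 + 0.0004 + 0.0009 = 0.1808
O = 0.1364 / √(0.1620 × 0.1808) = 0.1364 / 0.17114 = 0.7970

0.80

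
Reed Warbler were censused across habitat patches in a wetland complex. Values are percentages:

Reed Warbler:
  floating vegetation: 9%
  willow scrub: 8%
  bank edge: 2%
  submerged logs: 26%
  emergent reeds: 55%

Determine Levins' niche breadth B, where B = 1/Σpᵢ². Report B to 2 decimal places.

2.60

Convert percentages to proportions (divide by 100).
Σpᵢ² = 0.09² + 0.08² + 0.02² + 0.26² + 0.55² = 0.0081 + 0.0064 + 0.0004 + 0.0676 + 0.3025 = 0.3850
B = 1 / 0.3850 = 2.5974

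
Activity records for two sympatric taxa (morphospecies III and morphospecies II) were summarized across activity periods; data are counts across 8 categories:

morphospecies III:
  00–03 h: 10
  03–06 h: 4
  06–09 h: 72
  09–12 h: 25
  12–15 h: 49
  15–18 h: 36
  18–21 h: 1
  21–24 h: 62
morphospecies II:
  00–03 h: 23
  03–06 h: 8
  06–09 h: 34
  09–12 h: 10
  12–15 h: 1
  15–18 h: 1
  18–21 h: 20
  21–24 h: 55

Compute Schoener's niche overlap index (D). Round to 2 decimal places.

0.60

Proportions for morphospecies III (n=259): 10/259=0.0386, 4/259=0.0154, 72/259=0.2780, 25/259=0.0965, 49/259=0.1892, 36/259=0.1390, 1/259=0.0039, 62/259=0.2394
Proportions for morphospecies II (n=152): 23/152=0.1513, 8/152=0.0526, 34/152=0.2237, 10/152=0.0658, 1/152=0.0066, 1/152=0.0066, 20/152=0.1316, 55/152=0.3618
Σ|p₁ᵢ − p₂ᵢ| = 0.1127 + 0.0372 + 0.0543 + 0.0307 + 0.1826 + 0.1324 + 0.1277 + 0.1224 = 0.8000
D = 1 − ½ × 0.8000 = 1 − 0.40000 = 0.60000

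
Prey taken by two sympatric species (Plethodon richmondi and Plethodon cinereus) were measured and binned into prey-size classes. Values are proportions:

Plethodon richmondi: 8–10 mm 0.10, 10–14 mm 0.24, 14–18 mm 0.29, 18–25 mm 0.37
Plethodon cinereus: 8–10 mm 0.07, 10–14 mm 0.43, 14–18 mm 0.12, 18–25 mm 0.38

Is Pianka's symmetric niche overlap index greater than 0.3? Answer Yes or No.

Σ p₁ᵢp₂ᵢ = 0.0070 + 0.1032 + 0.0348 + 0.1406 = 0.2856
Σp_1ᵢ² = 0.10² + 0.24² + 0.29² + 0.37² = 0.0100 + 0.0576 + 0.0841 + 0.1369 = 0.2886
Σp_2ᵢ² = 0.07² + 0.43² + 0.12² + 0.38² = 0.0049 + 0.1849 + 0.0144 + 0.1444 = 0.3486
O = 0.2856 / √(0.2886 × 0.3486) = 0.2856 / 0.31718 = 0.9004
O = 0.9004 > 0.3 → Yes.

Yes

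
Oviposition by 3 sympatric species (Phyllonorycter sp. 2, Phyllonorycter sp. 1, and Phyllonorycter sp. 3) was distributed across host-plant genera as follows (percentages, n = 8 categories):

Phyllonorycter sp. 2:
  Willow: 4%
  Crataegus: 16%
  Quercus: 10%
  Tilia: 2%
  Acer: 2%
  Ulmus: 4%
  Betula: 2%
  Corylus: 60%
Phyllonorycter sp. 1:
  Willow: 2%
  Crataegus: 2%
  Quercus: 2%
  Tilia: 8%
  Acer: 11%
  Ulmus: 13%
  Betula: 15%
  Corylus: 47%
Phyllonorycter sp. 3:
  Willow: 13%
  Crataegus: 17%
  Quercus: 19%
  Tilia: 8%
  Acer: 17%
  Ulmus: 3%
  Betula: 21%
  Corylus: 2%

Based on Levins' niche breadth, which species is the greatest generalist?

Phyllonorycter sp. 3

Convert percentages to proportions (divide by 100).
Σp_2ᵢ² = 0.04² + 0.16² + 0.10² + 0.02² + 0.02² + 0.04² + 0.02² + 0.60² = 0.0016 + 0.0256 + 0.0100 + 0.0004 + 0.0004 + 0.0016 + 0.0004 + 0.3600 = 0.4000
B_2 = 1 / 0.4000 = 2.5000
Σp_1ᵢ² = 0.02² + 0.02² + 0.02² + 0.08² + 0.11² + 0.13² + 0.15² + 0.47² = 0.0004 + 0.0004 + 0.0004 + 0.0064 + 0.0121 + 0.0169 + 0.0225 + 0.2209 = 0.2800
B_1 = 1 / 0.2800 = 3.5714
Σp_3ᵢ² = 0.13² + 0.17² + 0.19² + 0.08² + 0.17² + 0.03² + 0.21² + 0.02² = 0.0169 + 0.0289 + 0.0361 + 0.0064 + 0.0289 + 0.0009 + 0.0441 + 0.0004 = 0.1626
B_3 = 1 / 0.1626 = 6.1501
Highest B → broadest niche (most generalist): Phyllonorycter sp. 3 (B = 6.15).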